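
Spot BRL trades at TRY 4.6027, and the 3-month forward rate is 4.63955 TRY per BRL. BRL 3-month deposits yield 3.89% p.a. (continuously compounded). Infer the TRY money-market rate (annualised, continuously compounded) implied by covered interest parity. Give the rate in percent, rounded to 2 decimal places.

7.08%

T = 3/12 years.
F/S = 4.63955/4.6027 = 1.0080062 = (growth of TRY) / (growth of BRL).
The BRL side grows by e^(0.0389×3/12) = 1.0097724.
So the TRY growth factor = 1.0178568.
r = ln(1.0178568)/(3/12) = 0.070797 → 7.08%.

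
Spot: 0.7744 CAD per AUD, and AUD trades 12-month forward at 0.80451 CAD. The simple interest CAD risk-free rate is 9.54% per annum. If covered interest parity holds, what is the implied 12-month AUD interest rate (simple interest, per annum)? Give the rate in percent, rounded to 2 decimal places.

T = 1 year.
CIP gives F = S · g_CAD/g_AUD, so g_CAD/g_AUD = 0.80451/0.7744 = 1.0388817.
CAD growth factor: 1 + 0.0954×1 = 1.095400.
So the AUD growth factor = 1.054403.
r = (1.054403 − 1)/1 = 0.054403 → 5.44%.

5.44%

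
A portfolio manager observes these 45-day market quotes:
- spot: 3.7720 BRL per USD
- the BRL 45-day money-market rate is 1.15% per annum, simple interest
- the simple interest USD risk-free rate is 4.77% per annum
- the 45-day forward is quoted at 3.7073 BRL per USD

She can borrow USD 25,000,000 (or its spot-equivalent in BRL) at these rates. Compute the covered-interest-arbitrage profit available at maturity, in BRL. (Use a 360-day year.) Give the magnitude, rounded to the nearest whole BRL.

BRL 1,200,437

T = 45/360 years.
Invest the USD and cover forward: 25,000,000 × 1.0059625 × 3.7073 = BRL 93,235,119.41.
Convert at spot and invest in BRL: 25,000,000 × 3.7720 × 1.0014375 = BRL 94,435,556.25.
The quoted forward undervalues USD, so borrow USD, convert to BRL at spot, deposit the BRL at 1.15%, and buy USD forward at 3.7073 to cover the loan.
Profit = 94,435,556.25 − 93,235,119.41 = BRL 1,200,437.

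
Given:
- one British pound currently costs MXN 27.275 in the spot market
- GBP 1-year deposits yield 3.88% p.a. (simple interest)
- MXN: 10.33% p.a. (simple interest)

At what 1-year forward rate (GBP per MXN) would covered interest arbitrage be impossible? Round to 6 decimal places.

0.034520

T = 1 year.
MXN growth factor: 1 + 0.1033×1 = 1.103300.
GBP growth factor: 1 + 0.0388×1 = 1.038800.
CIP: F = S · (grow MXN)/(grow GBP) = 27.275 × 1.103300/1.038800 = 28.96853 MXN per GBP.
Quoted the other way: 1/28.96853 = 0.034520 GBP per MXN.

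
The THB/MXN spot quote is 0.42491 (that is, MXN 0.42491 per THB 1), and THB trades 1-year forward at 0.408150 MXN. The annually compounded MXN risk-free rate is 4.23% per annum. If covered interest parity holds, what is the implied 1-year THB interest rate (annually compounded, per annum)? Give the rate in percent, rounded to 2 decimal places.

T = 1 year.
By CIP, F/S equals the MXN-to-THB growth ratio: 0.40815/0.42491 = 0.9605564.
The MXN side grows by (1 + 0.0423)^1 = 1.042300.
Hence g_THB = 1.0851003.
Annualise: 1.0851003^(1/1) − 1 = 0.085100 = 8.51%.

8.51%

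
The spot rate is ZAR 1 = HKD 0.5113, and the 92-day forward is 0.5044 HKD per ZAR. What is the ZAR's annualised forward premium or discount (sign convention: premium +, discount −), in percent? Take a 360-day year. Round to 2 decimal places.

-5.28%

T = 92/360 years.
Period premium: (0.5044 − 0.5113)/0.5113 = -0.0134950.
Annualise by dividing by T: -0.0134950 / (92/360) = -0.052807 → -5.28%.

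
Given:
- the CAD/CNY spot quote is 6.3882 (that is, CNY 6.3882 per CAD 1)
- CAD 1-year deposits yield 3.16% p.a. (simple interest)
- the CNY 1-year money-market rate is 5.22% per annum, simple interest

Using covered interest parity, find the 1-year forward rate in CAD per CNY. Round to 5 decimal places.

T = 1 year.
Growth of 1 CNY over T: 1 + 0.0522×1 = 1.052200.
Growth of 1 CAD over T: 1 + 0.0316×1 = 1.031600.
Forward (CNY per CAD) = 6.3882 × 1.052200 / 1.031600 = 6.515766.
Invert for CAD per CNY: 1 / 6.515766 = 0.15347.

0.15347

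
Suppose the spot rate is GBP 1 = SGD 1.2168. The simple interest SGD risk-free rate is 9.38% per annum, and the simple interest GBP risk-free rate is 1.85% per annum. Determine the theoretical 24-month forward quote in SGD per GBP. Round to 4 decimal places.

1.3935

T = 2 years.
Growth of 1 SGD over T: 1 + 0.0938×2 = 1.187600.
GBP growth factor: 1 + 0.0185×2 = 1.037000.
Forward (SGD per GBP) = 1.2168 × 1.187600 / 1.037000 = 1.393512.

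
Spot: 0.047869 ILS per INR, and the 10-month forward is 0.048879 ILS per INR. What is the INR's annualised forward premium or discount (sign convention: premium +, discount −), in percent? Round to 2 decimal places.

T = 10/12 years.
(F − S)/S = (0.048879 − 0.047869)/0.047869 = 0.0210993.
Per annum: 0.0210993 / (10/12) = 0.025319 = 2.53%.

+2.53%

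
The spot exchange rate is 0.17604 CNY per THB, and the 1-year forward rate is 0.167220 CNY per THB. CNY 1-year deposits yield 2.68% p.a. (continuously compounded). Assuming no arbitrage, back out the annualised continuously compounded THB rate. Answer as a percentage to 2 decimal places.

7.82%

T = 1 year.
By CIP, F/S equals the CNY-to-THB growth ratio: 0.16722/0.17604 = 0.9498978.
The CNY side grows by e^(0.0268×1) = 1.0271623.
Hence g_THB = 1.0813398.
Take logs: ln 1.0813398 / 1 = 0.078201, so 7.82%.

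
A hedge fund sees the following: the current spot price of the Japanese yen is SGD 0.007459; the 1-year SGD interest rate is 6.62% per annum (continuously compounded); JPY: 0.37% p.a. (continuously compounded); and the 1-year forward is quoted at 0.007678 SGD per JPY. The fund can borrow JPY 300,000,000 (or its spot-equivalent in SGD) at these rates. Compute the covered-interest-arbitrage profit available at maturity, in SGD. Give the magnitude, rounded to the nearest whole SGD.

SGD 78,911

T = 1 year.
Keep in JPY, deliver into the forward: 300,000,000·1.003706853·0.007678 = SGD 2,311,938.37.
Swap to SGD now, deposit: 300,000,000·0.007459·1.068440384 = SGD 2,390,849.05.
The quoted forward undervalues JPY, so borrow JPY, convert to SGD at spot, deposit the SGD at 6.62%, and buy JPY forward at 0.007678 to cover the loan.
The gap between the two covered legs is SGD 78,911.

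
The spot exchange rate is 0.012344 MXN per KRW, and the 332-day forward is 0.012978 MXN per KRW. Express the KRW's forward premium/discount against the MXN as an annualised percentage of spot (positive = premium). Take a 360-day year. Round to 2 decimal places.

T = 332/360 years.
Period premium: (0.012978 − 0.012344)/0.012344 = 0.0513610.
×(1/T) gives 5.57% p.a.

+5.57%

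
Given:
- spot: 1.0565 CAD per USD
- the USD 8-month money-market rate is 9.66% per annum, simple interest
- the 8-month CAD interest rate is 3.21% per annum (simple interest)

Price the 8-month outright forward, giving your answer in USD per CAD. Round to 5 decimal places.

T = 8/12 years.
Growth of 1 CAD over T: 1 + 0.0321×8/12 = 1.021400.
USD growth factor: 1 + 0.0966×8/12 = 1.064400.
CIP: F = S · (grow CAD)/(grow USD) = 1.0565 × 1.021400/1.064400 = 1.013819 CAD per USD.
Quoted the other way: 1/1.013819 = 0.98637 USD per CAD.

0.98637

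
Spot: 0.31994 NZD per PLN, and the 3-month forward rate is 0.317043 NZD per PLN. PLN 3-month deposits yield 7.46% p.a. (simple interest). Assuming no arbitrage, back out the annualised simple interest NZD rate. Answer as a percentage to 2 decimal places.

T = 3/12 years.
F/S = 0.317043/0.31994 = 0.9909452 = (growth of NZD) / (growth of PLN).
The PLN side grows by 1 + 0.0746×3/12 = 1.018650.
Hence g_NZD = 1.0094263.
(1.0094263 − 1)/T = 0.037705, i.e. 3.77%.

3.77%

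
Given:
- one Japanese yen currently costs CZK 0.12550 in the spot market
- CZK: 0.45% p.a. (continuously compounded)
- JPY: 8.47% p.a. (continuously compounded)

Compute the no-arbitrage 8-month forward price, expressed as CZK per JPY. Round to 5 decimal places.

T = 8/12 years.
CZK accumulates by e^(0.0045×8/12) = 1.0030045.
JPY accumulates by e^(0.0847×8/12) = 1.0580913.
CIP: F = S · (grow CZK)/(grow JPY) = 0.1255 × 1.0030045/1.0580913 = 0.1189662 CZK per JPY.

0.11897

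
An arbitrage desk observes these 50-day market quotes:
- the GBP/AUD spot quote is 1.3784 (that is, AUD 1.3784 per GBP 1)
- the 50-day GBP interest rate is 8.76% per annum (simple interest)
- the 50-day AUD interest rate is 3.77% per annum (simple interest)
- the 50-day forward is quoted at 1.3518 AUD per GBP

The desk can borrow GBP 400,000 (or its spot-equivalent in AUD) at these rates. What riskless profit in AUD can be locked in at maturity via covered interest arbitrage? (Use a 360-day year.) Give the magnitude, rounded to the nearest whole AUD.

T = 50/360 years.
Route A — deposit GBP, sell forward: 400,000 × 1.01216667 × 1.3518 = AUD 547,298.76.
Route B — convert at spot, deposit AUD: 400,000 × 1.3784 × 1.00523611 = AUD 554,246.98.
The quoted forward undervalues GBP, so borrow GBP, convert to AUD at spot, deposit the AUD at 3.77%, and buy GBP forward at 1.3518 to cover the loan.
Profit = 554,246.98 − 547,298.76 = AUD 6,948.

AUD 6,948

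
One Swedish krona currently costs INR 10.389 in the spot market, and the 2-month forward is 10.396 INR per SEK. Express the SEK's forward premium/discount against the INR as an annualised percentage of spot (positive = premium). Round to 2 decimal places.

+0.40%

T = 2/12 years.
(F − S)/S = (10.396 − 10.389)/10.389 = 0.0006738.
×(1/T) gives 0.40% p.a.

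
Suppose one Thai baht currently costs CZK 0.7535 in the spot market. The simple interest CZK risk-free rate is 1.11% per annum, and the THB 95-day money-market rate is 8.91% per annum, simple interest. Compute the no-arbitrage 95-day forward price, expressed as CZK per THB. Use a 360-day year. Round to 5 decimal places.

0.73835

T = 95/360 years.
CZK accumulates by 1 + 0.0111×95/360 = 1.0029292.
THB growth factor: 1 + 0.0891×95/360 = 1.0235125.
CIP: F = S · (grow CZK)/(grow THB) = 0.7535 × 1.0029292/1.0235125 = 0.7383468 CZK per THB.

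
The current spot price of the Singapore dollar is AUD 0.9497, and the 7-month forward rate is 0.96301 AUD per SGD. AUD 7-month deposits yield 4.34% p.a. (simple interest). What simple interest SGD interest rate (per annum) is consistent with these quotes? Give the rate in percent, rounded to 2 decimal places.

1.91%

T = 7/12 years.
CIP gives F = S · g_AUD/g_SGD, so g_AUD/g_SGD = 0.96301/0.9497 = 1.0140150.
The AUD side grows by 1 + 0.0434×7/12 = 1.0253167.
Hence g_SGD = 1.0111455.
(1.0111455 − 1)/T = 0.019107, i.e. 1.91%.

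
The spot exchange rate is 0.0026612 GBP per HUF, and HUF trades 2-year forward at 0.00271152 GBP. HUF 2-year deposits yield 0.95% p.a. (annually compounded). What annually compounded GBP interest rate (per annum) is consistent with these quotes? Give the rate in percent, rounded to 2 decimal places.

T = 2 years.
By CIP, F/S equals the GBP-to-HUF growth ratio: 0.00271152/0.0026612 = 1.0189088.
HUF growth factor: (1 + 0.0095)^2 = 1.0190903.
So the GBP growth factor = 1.0383601.
Annualise: 1.0383601^(1/2) − 1 = 0.019000 = 1.90%.

1.90%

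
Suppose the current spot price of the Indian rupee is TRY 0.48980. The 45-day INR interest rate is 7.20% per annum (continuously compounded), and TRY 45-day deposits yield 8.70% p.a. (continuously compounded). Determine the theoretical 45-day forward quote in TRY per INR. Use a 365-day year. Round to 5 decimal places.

T = 45/365 years.
TRY growth factor: e^(0.0870×45/365) = 1.0107838.
Growth of 1 INR over T: e^(0.0720×45/365) = 1.0089162.
CIP: F = S · (grow TRY)/(grow INR) = 0.4898 × 1.0107838/1.0089162 = 0.4907067 TRY per INR.

0.49071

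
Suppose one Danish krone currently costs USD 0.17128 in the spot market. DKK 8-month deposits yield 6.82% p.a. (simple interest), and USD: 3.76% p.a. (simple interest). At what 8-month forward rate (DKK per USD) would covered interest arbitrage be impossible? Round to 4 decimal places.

T = 8/12 years.
Growth of 1 USD over T: 1 + 0.0376×8/12 = 1.0250667.
DKK growth factor: 1 + 0.0682×8/12 = 1.0454667.
Forward (USD per DKK) = 0.17128 × 1.0250667 / 1.0454667 = 0.1679378.
Invert for DKK per USD: 1 / 0.1679378 = 5.9546.

5.9546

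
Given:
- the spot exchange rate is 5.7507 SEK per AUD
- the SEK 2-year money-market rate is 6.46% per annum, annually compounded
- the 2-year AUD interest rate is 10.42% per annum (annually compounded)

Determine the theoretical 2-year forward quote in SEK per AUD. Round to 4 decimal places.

5.3456

T = 2 years.
Growth of 1 SEK over T: (1 + 0.0646)^2 = 1.1333732.
Growth of 1 AUD over T: (1 + 0.1042)^2 = 1.2192576.
Forward (SEK per AUD) = 5.7507 × 1.1333732 / 1.2192576 = 5.345621.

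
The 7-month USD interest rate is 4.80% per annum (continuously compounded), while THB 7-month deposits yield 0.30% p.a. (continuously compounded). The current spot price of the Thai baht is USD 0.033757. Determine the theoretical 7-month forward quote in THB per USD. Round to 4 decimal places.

28.8560

T = 7/12 years.
USD growth factor: e^(0.0480×7/12) = 1.02839568.
THB accumulates by e^(0.0030×7/12) = 1.00175153.
So F = 0.033757 × 1.02839568 / 1.00175153 = 0.034654854 (USD/THB).
Quoted the other way: 1/0.034654854 = 28.8560 THB per USD.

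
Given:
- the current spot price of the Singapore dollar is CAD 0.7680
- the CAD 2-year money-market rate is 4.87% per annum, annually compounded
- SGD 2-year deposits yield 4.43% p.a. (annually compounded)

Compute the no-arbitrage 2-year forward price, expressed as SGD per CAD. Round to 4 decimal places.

T = 2 years.
CAD accumulates by (1 + 0.0487)^2 = 1.0997717.
Growth of 1 SGD over T: (1 + 0.0443)^2 = 1.0905625.
Forward (CAD per SGD) = 0.768 × 1.0997717 / 1.0905625 = 0.7744853.
Quoted the other way: 1/0.7744853 = 1.2912 SGD per CAD.

1.2912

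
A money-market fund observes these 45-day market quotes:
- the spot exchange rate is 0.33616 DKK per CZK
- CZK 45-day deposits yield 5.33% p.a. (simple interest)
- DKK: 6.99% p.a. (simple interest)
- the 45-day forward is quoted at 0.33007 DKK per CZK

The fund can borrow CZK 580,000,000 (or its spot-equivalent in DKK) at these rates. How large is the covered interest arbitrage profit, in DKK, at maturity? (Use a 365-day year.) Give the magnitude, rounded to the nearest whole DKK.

T = 45/365 years.
Invest the CZK and cover forward: 580,000,000 × 1.00657123288 × 0.33007 = DKK 192,698,600.77.
Convert at spot and invest in DKK: 580,000,000 × 0.33616 × 1.00861780822 = DKK 196,653,038.20.
The quoted forward undervalues CZK, so borrow CZK, convert to DKK at spot, deposit the DKK at 6.99%, and buy CZK forward at 0.33007 to cover the loan.
The gap between the two covered legs is DKK 3,954,437.

DKK 3,954,437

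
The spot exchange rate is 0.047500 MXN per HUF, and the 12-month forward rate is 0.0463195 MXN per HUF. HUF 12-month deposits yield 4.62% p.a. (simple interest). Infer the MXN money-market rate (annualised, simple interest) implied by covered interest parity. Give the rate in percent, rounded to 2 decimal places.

T = 1 year.
By CIP, F/S equals the MXN-to-HUF growth ratio: 0.0463195/0.0475 = 0.9751474.
The HUF side grows by 1 + 0.0462×1 = 1.046200.
Hence g_MXN = 1.0201992.
r = (1.0201992 − 1)/1 = 0.020199 → 2.02%.

2.02%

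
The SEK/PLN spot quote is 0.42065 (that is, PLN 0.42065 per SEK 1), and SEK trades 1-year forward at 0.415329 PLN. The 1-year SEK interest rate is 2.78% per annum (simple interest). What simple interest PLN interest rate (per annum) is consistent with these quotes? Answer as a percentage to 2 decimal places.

1.48%

T = 1 year.
F/S = 0.415329/0.42065 = 0.9873505 = (growth of PLN) / (growth of SEK).
The SEK side grows by 1 + 0.0278×1 = 1.027800.
Hence g_PLN = 1.0147988.
(1.0147988 − 1)/T = 0.014799, i.e. 1.48%.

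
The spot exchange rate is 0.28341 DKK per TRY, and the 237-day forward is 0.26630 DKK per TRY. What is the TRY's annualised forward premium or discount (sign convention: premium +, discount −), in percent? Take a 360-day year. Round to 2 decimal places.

T = 237/360 years.
(F − S)/S = (0.26630 − 0.28341)/0.28341 = -0.0603719.
Per annum: -0.0603719 / (237/360) = -0.091704 = -9.17%.

-9.17%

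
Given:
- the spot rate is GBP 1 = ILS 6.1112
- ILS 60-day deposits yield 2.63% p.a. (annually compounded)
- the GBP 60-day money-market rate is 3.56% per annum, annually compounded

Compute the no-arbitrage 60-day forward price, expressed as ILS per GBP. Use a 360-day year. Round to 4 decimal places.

6.1020

T = 60/360 years.
ILS accumulates by (1 + 0.0263)^(60/360) = 1.0043361.
Growth of 1 GBP over T: (1 + 0.0356)^(60/360) = 1.0058472.
So F = 6.1112 × 1.0043361 / 1.0058472 = 6.102019 (ILS/GBP).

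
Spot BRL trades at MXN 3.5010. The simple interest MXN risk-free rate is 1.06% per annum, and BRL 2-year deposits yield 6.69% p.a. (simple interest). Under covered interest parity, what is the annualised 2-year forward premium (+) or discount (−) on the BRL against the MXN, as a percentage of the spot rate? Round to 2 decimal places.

T = 2 years.
F = S · g_MXN/g_BRL = 3.501 × 1.021200/1.133800 = 3.1533085.
Annualised premium = (F − S)/S × (1/T) = (3.1533085 − 3.501)/3.501 ÷ 2 = -4.97%.

-4.97%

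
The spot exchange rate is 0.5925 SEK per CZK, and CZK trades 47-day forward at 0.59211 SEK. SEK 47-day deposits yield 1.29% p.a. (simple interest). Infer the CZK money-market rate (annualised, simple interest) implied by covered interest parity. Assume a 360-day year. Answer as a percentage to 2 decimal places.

1.80%

T = 47/360 years.
F/S = 0.59211/0.5925 = 0.9993418 = (growth of SEK) / (growth of CZK).
SEK growth factor: 1 + 0.0129×47/360 = 1.0016842.
That pins the CZK growth at 1.0023439.
r = (1.0023439 − 1)/(47/360) = 0.017953 → 1.80%.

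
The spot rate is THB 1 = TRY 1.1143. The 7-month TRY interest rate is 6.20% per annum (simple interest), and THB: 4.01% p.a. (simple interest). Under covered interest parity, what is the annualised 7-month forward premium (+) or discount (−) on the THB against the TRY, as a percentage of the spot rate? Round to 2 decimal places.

T = 7/12 years.
CIP forward (TRY per THB) = 1.1143 × 1.0361667/1.0233917 = 1.1282098.
Annualised premium = (F − S)/S × (1/T) = (1.1282098 − 1.1143)/1.1143 ÷ (7/12) = 2.14%.

+2.14%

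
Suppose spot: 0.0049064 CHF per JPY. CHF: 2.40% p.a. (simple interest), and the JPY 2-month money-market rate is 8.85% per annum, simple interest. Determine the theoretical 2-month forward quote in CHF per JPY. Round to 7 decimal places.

0.0048544

T = 2/12 years.
CHF growth factor: 1 + 0.0240×2/12 = 1.004000.
JPY accumulates by 1 + 0.0885×2/12 = 1.014750.
So F = 0.0049064 × 1.004000 / 1.014750 = 0.004854423 (CHF/JPY).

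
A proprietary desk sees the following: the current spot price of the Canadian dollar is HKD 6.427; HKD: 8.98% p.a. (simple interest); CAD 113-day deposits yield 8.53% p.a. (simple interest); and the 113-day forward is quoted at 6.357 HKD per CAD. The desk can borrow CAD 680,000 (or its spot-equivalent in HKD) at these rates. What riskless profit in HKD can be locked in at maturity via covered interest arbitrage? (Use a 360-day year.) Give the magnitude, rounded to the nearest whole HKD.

T = 113/360 years.
Invest the CAD and cover forward: 680,000 × 1.026774722 × 6.357 = HKD 4,438,500.70.
Convert at spot and invest in HKD: 680,000 × 6.427 × 1.028187222 = HKD 4,493,548.31.
The quoted forward undervalues CAD, so borrow CAD, convert to HKD at spot, deposit the HKD at 8.98%, and buy CAD forward at 6.357 to cover the loan.
Arbitrage profit = |4,438,500.70 − 4,493,548.31| = HKD 55,048.

HKD 55,048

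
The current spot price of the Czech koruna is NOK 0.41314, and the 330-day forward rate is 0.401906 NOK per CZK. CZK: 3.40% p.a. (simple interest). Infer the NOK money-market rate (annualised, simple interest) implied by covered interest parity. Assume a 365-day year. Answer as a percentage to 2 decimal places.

T = 330/365 years.
CIP gives F = S · g_NOK/g_CZK, so g_NOK/g_CZK = 0.401906/0.41314 = 0.9728082.
The CZK side grows by 1 + 0.0340×330/365 = 1.0307397.
So the NOK growth factor = 1.002712.
r = (1.002712 − 1)/(330/365) = 0.003000 → 0.30%.

0.30%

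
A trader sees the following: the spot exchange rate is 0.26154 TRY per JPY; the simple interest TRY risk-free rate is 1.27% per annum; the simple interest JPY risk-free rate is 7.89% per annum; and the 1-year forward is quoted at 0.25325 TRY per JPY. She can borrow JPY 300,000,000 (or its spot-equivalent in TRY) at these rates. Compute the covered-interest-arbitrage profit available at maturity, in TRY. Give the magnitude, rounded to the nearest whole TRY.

TRY 2,510,960

T = 1 year.
Keep in JPY, deliver into the forward: 300,000,000·1.078900·0.25325 = TRY 81,969,427.50.
Swap to TRY now, deposit: 300,000,000·0.26154·1.012700 = TRY 79,458,467.40.
The quoted forward overvalues JPY, so borrow TRY, buy JPY at spot, deposit the JPY at 7.89%, and sell the proceeds forward at 0.25325.
Profit = 81,969,427.50 − 79,458,467.40 = TRY 2,510,960.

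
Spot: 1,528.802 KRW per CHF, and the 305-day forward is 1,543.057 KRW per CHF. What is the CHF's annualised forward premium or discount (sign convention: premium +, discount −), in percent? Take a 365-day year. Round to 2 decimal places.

T = 305/365 years.
(F − S)/S = (1543.057 − 1528.802)/1528.802 = 0.0093243.
Annualise by dividing by T: 0.0093243 / (305/365) = 0.011159 → 1.12%.

+1.12%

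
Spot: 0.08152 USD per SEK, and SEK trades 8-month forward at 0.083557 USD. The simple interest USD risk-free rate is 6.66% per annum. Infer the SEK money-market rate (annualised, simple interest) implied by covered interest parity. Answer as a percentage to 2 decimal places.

T = 8/12 years.
By CIP, F/S equals the USD-to-SEK growth ratio: 0.083557/0.08152 = 1.0249877.
USD growth factor: 1 + 0.0666×8/12 = 1.044400.
Hence g_SEK = 1.0189391.
r = (1.0189391 − 1)/(8/12) = 0.028409 → 2.84%.

2.84%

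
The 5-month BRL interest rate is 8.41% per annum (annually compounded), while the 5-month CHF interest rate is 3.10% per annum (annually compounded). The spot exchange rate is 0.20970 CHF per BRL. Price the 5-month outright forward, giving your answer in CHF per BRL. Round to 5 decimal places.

0.20536

T = 5/12 years.
Growth of 1 CHF over T: (1 + 0.0310)^(5/12) = 1.0128018.
BRL accumulates by (1 + 0.0841)^(5/12) = 1.0342183.
Forward (CHF per BRL) = 0.2097 × 1.0128018 / 1.0342183 = 0.2053576.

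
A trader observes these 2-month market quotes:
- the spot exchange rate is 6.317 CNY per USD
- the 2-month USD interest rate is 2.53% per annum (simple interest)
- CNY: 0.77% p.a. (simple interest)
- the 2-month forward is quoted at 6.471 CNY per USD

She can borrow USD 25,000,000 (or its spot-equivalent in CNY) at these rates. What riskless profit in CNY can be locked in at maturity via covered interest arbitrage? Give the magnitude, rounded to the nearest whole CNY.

T = 2/12 years.
Keep in USD, deliver into the forward: 25,000,000·1.00421666667·6.471 = CNY 162,457,151.25.
Swap to CNY now, deposit: 25,000,000·6.317·1.00128333333 = CNY 158,127,670.42.
The quoted forward overvalues USD, so borrow CNY, buy USD at spot, deposit the USD at 2.53%, and sell the proceeds forward at 6.471.
Profit = 162,457,151.25 − 158,127,670.42 = CNY 4,329,481.

CNY 4,329,481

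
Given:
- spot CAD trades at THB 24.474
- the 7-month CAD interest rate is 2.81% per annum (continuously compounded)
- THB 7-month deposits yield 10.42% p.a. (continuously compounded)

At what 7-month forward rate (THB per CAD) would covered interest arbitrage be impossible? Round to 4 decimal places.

T = 7/12 years.
Growth of 1 THB over T: e^(0.1042×7/12) = 1.06266864.
CAD accumulates by e^(0.0281×7/12) = 1.01652675.
So F = 24.474 × 1.06266864 / 1.01652675 = 25.584917 (THB/CAD).

25.5849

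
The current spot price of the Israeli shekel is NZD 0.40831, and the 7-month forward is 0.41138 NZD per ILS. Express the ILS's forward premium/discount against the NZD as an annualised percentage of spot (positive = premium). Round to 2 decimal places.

T = 7/12 years.
ILS trades forward at +0.75188% vs spot over the period.
Annualise by dividing by T: 0.0075188 / (7/12) = 0.012889 → 1.29%.

+1.29%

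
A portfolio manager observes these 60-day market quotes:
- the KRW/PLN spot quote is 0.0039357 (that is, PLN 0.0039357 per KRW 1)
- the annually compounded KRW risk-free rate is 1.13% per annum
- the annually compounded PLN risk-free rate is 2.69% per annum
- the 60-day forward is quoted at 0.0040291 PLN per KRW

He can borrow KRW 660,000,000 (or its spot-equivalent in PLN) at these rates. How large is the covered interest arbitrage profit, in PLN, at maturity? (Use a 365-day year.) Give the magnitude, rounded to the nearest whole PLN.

PLN 55,201

T = 60/365 years.
Route A — deposit KRW, sell forward: 660,000,000 × 1.001848825 × 0.0040291 = PLN 2,664,122.41.
Route B — convert at spot, deposit PLN: 660,000,000 × 0.0039357 × 1.004373022 = PLN 2,608,921.20.
The quoted forward overvalues KRW, so borrow PLN, buy KRW at spot, deposit the KRW at 1.13%, and sell the proceeds forward at 0.0040291.
Profit = 2,664,122.41 − 2,608,921.20 = PLN 55,201.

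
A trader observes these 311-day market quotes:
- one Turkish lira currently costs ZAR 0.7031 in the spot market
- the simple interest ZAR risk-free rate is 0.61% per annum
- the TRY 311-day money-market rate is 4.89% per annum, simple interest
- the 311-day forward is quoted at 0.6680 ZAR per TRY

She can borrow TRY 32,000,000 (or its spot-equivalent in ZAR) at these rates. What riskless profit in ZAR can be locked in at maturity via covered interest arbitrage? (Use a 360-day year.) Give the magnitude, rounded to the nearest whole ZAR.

T = 311/360 years.
Invest the TRY and cover forward: 32,000,000 × 1.0422441667 × 0.6680 = ZAR 22,279,011.31.
Convert at spot and invest in ZAR: 32,000,000 × 0.7031 × 1.0052697222 = ZAR 22,617,764.53.
The quoted forward undervalues TRY, so borrow TRY, convert to ZAR at spot, deposit the ZAR at 0.61%, and buy TRY forward at 0.6680 to cover the loan.
Arbitrage profit = |22,279,011.31 − 22,617,764.53| = ZAR 338,753.

ZAR 338,753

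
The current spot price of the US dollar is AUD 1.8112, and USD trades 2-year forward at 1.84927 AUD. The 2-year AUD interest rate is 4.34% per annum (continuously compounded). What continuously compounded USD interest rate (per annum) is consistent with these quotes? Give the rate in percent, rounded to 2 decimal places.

T = 2 years.
F/S = 1.84927/1.8112 = 1.0210192 = (growth of AUD) / (growth of USD).
AUD growth factor: e^(0.0434×2) = 1.0906785.
So the USD growth factor = 1.0682253.
Take logs: ln 1.0682253 / 2 = 0.032999, so 3.30%.

3.30%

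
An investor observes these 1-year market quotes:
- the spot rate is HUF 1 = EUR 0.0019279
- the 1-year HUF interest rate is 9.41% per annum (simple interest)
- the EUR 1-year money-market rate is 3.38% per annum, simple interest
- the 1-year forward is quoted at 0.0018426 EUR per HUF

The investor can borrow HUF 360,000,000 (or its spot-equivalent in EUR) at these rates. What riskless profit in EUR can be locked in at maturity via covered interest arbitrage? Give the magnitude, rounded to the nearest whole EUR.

T = 1 year.
Keep in HUF, deliver into the forward: 360,000,000·1.094100·0.0018426 = EUR 725,755.92.
Swap to EUR now, deposit: 360,000,000·0.0019279·1.033800 = EUR 717,502.69.
The quoted forward overvalues HUF, so borrow EUR, buy HUF at spot, deposit the HUF at 9.41%, and sell the proceeds forward at 0.0018426.
The gap between the two covered legs is EUR 8,253.

EUR 8,253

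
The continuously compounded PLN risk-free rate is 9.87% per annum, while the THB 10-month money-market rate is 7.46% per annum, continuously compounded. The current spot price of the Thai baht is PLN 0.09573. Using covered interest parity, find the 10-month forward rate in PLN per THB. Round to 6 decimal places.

0.097672

T = 10/12 years.
Growth of 1 PLN over T: e^(0.0987×10/12) = 1.0857272.
THB growth factor: e^(0.0746×10/12) = 1.0641397.
So F = 0.09573 × 1.0857272 / 1.0641397 = 0.09767201 (PLN/THB).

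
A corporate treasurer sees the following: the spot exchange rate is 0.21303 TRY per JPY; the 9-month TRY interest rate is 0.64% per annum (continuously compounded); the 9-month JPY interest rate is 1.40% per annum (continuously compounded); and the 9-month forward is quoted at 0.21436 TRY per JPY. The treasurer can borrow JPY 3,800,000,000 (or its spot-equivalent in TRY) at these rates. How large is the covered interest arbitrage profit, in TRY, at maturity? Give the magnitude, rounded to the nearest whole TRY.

T = 9/12 years.
Route A — deposit JPY, sell forward: 3,800,000,000 × 1.01055531845 × 0.21436 = TRY 823,166,024.64.
Route B — convert at spot, deposit TRY: 3,800,000,000 × 0.21303 × 1.00481153845 = TRY 813,409,007.74.
The quoted forward overvalues JPY, so borrow TRY, buy JPY at spot, deposit the JPY at 1.40%, and sell the proceeds forward at 0.21436.
Arbitrage profit = |823,166,024.64 − 813,409,007.74| = TRY 9,757,017.

TRY 9,757,017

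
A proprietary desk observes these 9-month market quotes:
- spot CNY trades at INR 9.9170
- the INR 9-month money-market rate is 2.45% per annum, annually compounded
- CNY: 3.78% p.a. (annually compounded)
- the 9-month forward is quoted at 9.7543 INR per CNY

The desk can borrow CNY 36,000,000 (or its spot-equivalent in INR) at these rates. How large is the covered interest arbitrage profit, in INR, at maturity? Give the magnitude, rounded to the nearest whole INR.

INR 2,488,482

T = 9/12 years.
Keep in CNY, deliver into the forward: 36,000,000·1.02821811224·9.7543 = INR 361,063,725.56.
Swap to INR now, deposit: 36,000,000·9.9170·1.01831929323 = INR 363,552,207.51.
The quoted forward undervalues CNY, so borrow CNY, convert to INR at spot, deposit the INR at 2.45%, and buy CNY forward at 9.7543 to cover the loan.
Profit = 363,552,207.51 − 361,063,725.56 = INR 2,488,482.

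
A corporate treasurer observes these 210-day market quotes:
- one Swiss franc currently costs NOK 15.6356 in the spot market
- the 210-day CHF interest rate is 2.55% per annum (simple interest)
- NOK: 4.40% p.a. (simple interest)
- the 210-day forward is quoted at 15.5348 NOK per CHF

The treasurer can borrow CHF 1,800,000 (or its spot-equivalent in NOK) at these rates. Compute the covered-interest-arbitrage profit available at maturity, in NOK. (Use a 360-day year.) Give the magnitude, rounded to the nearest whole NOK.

T = 210/360 years.
Keep in CHF, deliver into the forward: 1,800,000·1.014875·15.5348 = NOK 28,378,584.27.
Swap to NOK now, deposit: 1,800,000·15.6356·1.0256666667 = NOK 28,866,444.72.
The quoted forward undervalues CHF, so borrow CHF, convert to NOK at spot, deposit the NOK at 4.40%, and buy CHF forward at 15.5348 to cover the loan.
The gap between the two covered legs is NOK 487,860.

NOK 487,860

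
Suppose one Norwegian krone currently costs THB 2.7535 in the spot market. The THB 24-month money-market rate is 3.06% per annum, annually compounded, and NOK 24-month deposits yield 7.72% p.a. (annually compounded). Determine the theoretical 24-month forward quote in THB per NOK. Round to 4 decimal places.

T = 2 years.
THB accumulates by (1 + 0.0306)^2 = 1.0621364.
NOK accumulates by (1 + 0.0772)^2 = 1.1603598.
CIP: F = S · (grow THB)/(grow NOK) = 2.7535 × 1.0621364/1.1603598 = 2.520419 THB per NOK.

2.5204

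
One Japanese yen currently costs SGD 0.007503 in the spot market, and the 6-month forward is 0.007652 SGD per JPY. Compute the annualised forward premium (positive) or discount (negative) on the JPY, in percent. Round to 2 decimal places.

+3.97%

T = 6/12 years.
JPY trades forward at +1.98587% vs spot over the period.
×(1/T) gives 3.97% p.a.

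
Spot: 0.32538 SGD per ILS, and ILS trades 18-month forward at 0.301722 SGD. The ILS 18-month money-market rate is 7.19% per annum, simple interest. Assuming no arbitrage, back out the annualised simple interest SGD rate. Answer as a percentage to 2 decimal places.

T = 18/12 years.
CIP gives F = S · g_SGD/g_ILS, so g_SGD/g_ILS = 0.301722/0.32538 = 0.9272912.
The ILS side grows by 1 + 0.0719×18/12 = 1.107850.
That pins the SGD growth at 1.0272996.
r = (1.0272996 − 1)/(18/12) = 0.018200 → 1.82%.

1.82%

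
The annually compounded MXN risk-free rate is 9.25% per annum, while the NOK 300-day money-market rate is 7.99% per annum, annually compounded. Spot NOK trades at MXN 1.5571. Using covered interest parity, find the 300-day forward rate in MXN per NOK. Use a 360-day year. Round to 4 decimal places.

1.5722

T = 300/360 years.
MXN growth factor: (1 + 0.0925)^(300/360) = 1.0765095.
Growth of 1 NOK over T: (1 + 0.0799)^(300/360) = 1.0661532.
CIP: F = S · (grow MXN)/(grow NOK) = 1.5571 × 1.0765095/1.0661532 = 1.572225 MXN per NOK.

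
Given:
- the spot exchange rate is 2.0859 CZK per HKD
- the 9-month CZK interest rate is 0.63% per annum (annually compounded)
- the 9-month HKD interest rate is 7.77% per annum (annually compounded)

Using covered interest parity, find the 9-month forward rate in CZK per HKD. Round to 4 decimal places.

1.9814

T = 9/12 years.
Growth of 1 CZK over T: (1 + 0.0063)^(9/12) = 1.0047213.
Growth of 1 HKD over T: (1 + 0.0777)^(9/12) = 1.0577266.
CIP: F = S · (grow CZK)/(grow HKD) = 2.0859 × 1.0047213/1.0577266 = 1.981370 CZK per HKD.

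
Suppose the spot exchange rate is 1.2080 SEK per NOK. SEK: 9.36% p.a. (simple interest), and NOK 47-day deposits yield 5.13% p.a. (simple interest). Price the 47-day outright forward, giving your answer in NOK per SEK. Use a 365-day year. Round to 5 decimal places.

0.82336

T = 47/365 years.
Growth of 1 SEK over T: 1 + 0.0936×47/365 = 1.0120526.
NOK accumulates by 1 + 0.0513×47/365 = 1.0066058.
Forward (SEK per NOK) = 1.208 × 1.0120526 / 1.0066058 = 1.214537.
Quoted the other way: 1/1.214537 = 0.82336 NOK per SEK.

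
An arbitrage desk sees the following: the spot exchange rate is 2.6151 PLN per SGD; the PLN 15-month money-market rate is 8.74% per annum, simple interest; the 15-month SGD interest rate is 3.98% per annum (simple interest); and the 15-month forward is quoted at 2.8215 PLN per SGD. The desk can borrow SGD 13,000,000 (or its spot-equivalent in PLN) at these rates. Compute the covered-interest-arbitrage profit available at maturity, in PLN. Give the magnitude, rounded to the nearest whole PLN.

T = 15/12 years.
Route A — deposit SGD, sell forward: 13,000,000 × 1.049750 × 2.8215 = PLN 38,504,305.13.
Route B — convert at spot, deposit PLN: 13,000,000 × 2.6151 × 1.109250 = PLN 37,710,395.78.
The quoted forward overvalues SGD, so borrow PLN, buy SGD at spot, deposit the SGD at 3.98%, and sell the proceeds forward at 2.8215.
The gap between the two covered legs is PLN 793,909.

PLN 793,909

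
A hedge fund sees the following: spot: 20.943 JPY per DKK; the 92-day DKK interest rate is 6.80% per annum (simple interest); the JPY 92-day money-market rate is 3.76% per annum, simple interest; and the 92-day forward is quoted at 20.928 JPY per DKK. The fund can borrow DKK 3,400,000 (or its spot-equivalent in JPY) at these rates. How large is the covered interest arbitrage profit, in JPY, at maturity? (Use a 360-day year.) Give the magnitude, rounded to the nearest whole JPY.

T = 92/360 years.
Route A — deposit DKK, sell forward: 3,400,000 × 1.0173777778 × 20.928 = JPY 72,391,719.25.
Route B — convert at spot, deposit JPY: 3,400,000 × 20.943 × 1.0096088889 = JPY 71,890,412.46.
The quoted forward overvalues DKK, so borrow JPY, buy DKK at spot, deposit the DKK at 6.80%, and sell the proceeds forward at 20.928.
The gap between the two covered legs is JPY 501,307.

JPY 501,307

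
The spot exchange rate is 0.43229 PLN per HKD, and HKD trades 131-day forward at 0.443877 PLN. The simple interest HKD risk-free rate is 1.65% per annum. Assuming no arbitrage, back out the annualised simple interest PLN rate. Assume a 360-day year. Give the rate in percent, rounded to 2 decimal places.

9.06%

T = 131/360 years.
F/S = 0.443877/0.43229 = 1.0268038 = (growth of PLN) / (growth of HKD).
The HKD side grows by 1 + 0.0165×131/360 = 1.0060042.
So the PLN growth factor = 1.0329689.
r = (1.0329689 − 1)/(131/360) = 0.090602 → 9.06%.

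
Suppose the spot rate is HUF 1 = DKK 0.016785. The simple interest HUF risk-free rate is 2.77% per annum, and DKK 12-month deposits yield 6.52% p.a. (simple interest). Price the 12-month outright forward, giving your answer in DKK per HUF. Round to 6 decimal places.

T = 1 year.
Growth of 1 DKK over T: 1 + 0.0652×1 = 1.065200.
Growth of 1 HUF over T: 1 + 0.0277×1 = 1.027700.
Forward (DKK per HUF) = 0.016785 × 1.065200 / 1.027700 = 0.01739747.

0.017397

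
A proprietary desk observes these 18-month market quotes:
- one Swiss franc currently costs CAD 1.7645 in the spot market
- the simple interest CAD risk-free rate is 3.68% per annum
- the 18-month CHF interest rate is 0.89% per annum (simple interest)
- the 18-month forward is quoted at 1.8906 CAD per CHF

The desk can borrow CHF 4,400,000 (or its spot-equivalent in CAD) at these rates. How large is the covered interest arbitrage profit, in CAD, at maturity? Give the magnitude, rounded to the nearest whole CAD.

T = 18/12 years.
Route A — deposit CHF, sell forward: 4,400,000 × 1.013350 × 1.8906 = CAD 8,429,693.84.
Route B — convert at spot, deposit CAD: 4,400,000 × 1.7645 × 1.055200 = CAD 8,192,361.76.
The quoted forward overvalues CHF, so borrow CAD, buy CHF at spot, deposit the CHF at 0.89%, and sell the proceeds forward at 1.8906.
Profit = 8,429,693.84 − 8,192,361.76 = CAD 237,332.

CAD 237,332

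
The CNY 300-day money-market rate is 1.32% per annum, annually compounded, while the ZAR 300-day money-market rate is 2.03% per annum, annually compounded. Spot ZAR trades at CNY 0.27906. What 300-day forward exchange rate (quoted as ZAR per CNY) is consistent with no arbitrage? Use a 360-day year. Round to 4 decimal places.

T = 300/360 years.
Growth of 1 CNY over T: (1 + 0.0132)^(300/360) = 1.010988.
Growth of 1 ZAR over T: (1 + 0.0203)^(300/360) = 1.0168883.
Forward (CNY per ZAR) = 0.27906 × 1.010988 / 1.0168883 = 0.2774408.
Invert for ZAR per CNY: 1 / 0.2774408 = 3.6044.

3.6044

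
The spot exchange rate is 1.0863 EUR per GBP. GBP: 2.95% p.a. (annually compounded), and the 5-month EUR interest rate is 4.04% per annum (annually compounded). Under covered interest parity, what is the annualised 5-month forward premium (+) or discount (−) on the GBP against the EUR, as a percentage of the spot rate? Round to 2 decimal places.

T = 5/12 years.
CIP forward (EUR per GBP) = 1.0863 × 1.0166391/1.0121875 = 1.0910775.
(F − S)/S ÷ T = (1.0910775 − 1.0863)/1.0863/(5/12) = 0.010555 → 1.06%.

+1.06%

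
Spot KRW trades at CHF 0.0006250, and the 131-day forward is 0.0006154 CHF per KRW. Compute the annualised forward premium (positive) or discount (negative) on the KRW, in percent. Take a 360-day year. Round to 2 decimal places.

T = 131/360 years.
Period premium: (0.0006154 − 0.000625)/0.000625 = -0.0153600.
Annualise by dividing by T: -0.0153600 / (131/360) = -0.042211 → -4.22%.

-4.22%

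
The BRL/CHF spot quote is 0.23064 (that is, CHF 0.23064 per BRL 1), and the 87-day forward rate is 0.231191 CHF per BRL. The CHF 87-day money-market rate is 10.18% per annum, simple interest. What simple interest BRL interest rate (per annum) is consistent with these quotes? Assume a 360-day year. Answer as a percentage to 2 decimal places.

9.17%

T = 87/360 years.
F/S = 0.231191/0.23064 = 1.0023890 = (growth of CHF) / (growth of BRL).
The CHF side grows by 1 + 0.1018×87/360 = 1.0246017.
That pins the BRL growth at 1.0221598.
(1.0221598 − 1)/T = 0.091696, i.e. 9.17%.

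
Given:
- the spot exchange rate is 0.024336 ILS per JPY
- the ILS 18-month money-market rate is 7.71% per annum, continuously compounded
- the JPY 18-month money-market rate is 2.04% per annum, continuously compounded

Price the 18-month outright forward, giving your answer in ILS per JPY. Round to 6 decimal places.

T = 18/12 years.
ILS accumulates by e^(0.0771×18/12) = 1.1226029.
JPY growth factor: e^(0.0204×18/12) = 1.031073.
So F = 0.024336 × 1.1226029 / 1.031073 = 0.02649634 (ILS/JPY).

0.026496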